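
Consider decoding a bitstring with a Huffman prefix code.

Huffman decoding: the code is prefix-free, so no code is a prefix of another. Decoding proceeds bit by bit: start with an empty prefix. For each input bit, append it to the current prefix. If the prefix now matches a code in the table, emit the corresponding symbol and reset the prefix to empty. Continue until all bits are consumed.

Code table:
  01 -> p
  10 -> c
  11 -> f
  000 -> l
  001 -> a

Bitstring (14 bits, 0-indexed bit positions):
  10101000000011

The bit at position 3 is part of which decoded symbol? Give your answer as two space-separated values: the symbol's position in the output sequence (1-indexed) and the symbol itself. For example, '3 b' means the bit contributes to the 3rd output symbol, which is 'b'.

Answer: 2 c

Derivation:
Bit 0: prefix='1' (no match yet)
Bit 1: prefix='10' -> emit 'c', reset
Bit 2: prefix='1' (no match yet)
Bit 3: prefix='10' -> emit 'c', reset
Bit 4: prefix='1' (no match yet)
Bit 5: prefix='10' -> emit 'c', reset
Bit 6: prefix='0' (no match yet)
Bit 7: prefix='00' (no match yet)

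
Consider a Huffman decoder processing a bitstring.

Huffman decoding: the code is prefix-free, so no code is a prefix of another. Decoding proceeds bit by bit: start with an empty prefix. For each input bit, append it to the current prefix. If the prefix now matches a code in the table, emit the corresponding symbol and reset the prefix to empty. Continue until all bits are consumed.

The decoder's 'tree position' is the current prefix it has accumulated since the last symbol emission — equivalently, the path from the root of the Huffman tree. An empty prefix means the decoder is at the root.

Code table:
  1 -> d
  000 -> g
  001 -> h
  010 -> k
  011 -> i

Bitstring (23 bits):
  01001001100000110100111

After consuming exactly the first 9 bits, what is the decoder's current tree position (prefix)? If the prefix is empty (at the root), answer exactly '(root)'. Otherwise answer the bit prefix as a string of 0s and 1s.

Bit 0: prefix='0' (no match yet)
Bit 1: prefix='01' (no match yet)
Bit 2: prefix='010' -> emit 'k', reset
Bit 3: prefix='0' (no match yet)
Bit 4: prefix='01' (no match yet)
Bit 5: prefix='010' -> emit 'k', reset
Bit 6: prefix='0' (no match yet)
Bit 7: prefix='01' (no match yet)
Bit 8: prefix='011' -> emit 'i', reset

Answer: (root)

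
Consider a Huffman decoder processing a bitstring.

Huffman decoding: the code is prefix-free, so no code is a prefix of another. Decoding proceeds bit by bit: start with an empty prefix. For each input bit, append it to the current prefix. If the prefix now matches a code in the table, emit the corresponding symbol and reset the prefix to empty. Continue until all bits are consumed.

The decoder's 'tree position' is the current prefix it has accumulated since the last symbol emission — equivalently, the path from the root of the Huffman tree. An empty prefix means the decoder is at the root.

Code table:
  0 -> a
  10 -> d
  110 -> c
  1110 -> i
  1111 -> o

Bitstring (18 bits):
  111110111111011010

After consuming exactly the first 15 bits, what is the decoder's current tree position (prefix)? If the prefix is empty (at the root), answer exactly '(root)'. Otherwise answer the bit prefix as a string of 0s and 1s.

Answer: 11

Derivation:
Bit 0: prefix='1' (no match yet)
Bit 1: prefix='11' (no match yet)
Bit 2: prefix='111' (no match yet)
Bit 3: prefix='1111' -> emit 'o', reset
Bit 4: prefix='1' (no match yet)
Bit 5: prefix='10' -> emit 'd', reset
Bit 6: prefix='1' (no match yet)
Bit 7: prefix='11' (no match yet)
Bit 8: prefix='111' (no match yet)
Bit 9: prefix='1111' -> emit 'o', reset
Bit 10: prefix='1' (no match yet)
Bit 11: prefix='11' (no match yet)
Bit 12: prefix='110' -> emit 'c', reset
Bit 13: prefix='1' (no match yet)
Bit 14: prefix='11' (no match yet)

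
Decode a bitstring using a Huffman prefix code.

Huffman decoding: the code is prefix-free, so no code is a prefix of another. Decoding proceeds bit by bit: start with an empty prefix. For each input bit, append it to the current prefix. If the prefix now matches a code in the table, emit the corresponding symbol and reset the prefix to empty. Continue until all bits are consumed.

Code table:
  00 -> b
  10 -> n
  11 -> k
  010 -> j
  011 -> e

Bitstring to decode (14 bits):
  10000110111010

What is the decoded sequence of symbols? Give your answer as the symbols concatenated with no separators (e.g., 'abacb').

Bit 0: prefix='1' (no match yet)
Bit 1: prefix='10' -> emit 'n', reset
Bit 2: prefix='0' (no match yet)
Bit 3: prefix='00' -> emit 'b', reset
Bit 4: prefix='0' (no match yet)
Bit 5: prefix='01' (no match yet)
Bit 6: prefix='011' -> emit 'e', reset
Bit 7: prefix='0' (no match yet)
Bit 8: prefix='01' (no match yet)
Bit 9: prefix='011' -> emit 'e', reset
Bit 10: prefix='1' (no match yet)
Bit 11: prefix='10' -> emit 'n', reset
Bit 12: prefix='1' (no match yet)
Bit 13: prefix='10' -> emit 'n', reset

Answer: nbeenn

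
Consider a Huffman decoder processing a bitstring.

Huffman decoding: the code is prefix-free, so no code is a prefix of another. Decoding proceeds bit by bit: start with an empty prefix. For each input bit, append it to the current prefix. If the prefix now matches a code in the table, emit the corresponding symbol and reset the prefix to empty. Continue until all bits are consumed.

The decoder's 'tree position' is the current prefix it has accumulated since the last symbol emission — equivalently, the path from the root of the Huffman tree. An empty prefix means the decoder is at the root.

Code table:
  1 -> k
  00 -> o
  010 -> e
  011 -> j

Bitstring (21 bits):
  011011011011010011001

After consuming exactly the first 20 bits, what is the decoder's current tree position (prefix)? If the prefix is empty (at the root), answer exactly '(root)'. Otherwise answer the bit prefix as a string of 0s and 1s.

Bit 0: prefix='0' (no match yet)
Bit 1: prefix='01' (no match yet)
Bit 2: prefix='011' -> emit 'j', reset
Bit 3: prefix='0' (no match yet)
Bit 4: prefix='01' (no match yet)
Bit 5: prefix='011' -> emit 'j', reset
Bit 6: prefix='0' (no match yet)
Bit 7: prefix='01' (no match yet)
Bit 8: prefix='011' -> emit 'j', reset
Bit 9: prefix='0' (no match yet)
Bit 10: prefix='01' (no match yet)
Bit 11: prefix='011' -> emit 'j', reset
Bit 12: prefix='0' (no match yet)
Bit 13: prefix='01' (no match yet)
Bit 14: prefix='010' -> emit 'e', reset
Bit 15: prefix='0' (no match yet)
Bit 16: prefix='01' (no match yet)
Bit 17: prefix='011' -> emit 'j', reset
Bit 18: prefix='0' (no match yet)
Bit 19: prefix='00' -> emit 'o', reset

Answer: (root)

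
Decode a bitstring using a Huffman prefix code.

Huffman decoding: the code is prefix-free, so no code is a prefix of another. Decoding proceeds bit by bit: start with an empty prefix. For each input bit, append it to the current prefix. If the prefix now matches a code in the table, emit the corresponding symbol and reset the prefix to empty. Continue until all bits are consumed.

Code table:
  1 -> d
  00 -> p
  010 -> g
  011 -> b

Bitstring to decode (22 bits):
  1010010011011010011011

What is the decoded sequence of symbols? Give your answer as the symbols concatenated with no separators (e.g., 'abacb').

Bit 0: prefix='1' -> emit 'd', reset
Bit 1: prefix='0' (no match yet)
Bit 2: prefix='01' (no match yet)
Bit 3: prefix='010' -> emit 'g', reset
Bit 4: prefix='0' (no match yet)
Bit 5: prefix='01' (no match yet)
Bit 6: prefix='010' -> emit 'g', reset
Bit 7: prefix='0' (no match yet)
Bit 8: prefix='01' (no match yet)
Bit 9: prefix='011' -> emit 'b', reset
Bit 10: prefix='0' (no match yet)
Bit 11: prefix='01' (no match yet)
Bit 12: prefix='011' -> emit 'b', reset
Bit 13: prefix='0' (no match yet)
Bit 14: prefix='01' (no match yet)
Bit 15: prefix='010' -> emit 'g', reset
Bit 16: prefix='0' (no match yet)
Bit 17: prefix='01' (no match yet)
Bit 18: prefix='011' -> emit 'b', reset
Bit 19: prefix='0' (no match yet)
Bit 20: prefix='01' (no match yet)
Bit 21: prefix='011' -> emit 'b', reset

Answer: dggbbgbb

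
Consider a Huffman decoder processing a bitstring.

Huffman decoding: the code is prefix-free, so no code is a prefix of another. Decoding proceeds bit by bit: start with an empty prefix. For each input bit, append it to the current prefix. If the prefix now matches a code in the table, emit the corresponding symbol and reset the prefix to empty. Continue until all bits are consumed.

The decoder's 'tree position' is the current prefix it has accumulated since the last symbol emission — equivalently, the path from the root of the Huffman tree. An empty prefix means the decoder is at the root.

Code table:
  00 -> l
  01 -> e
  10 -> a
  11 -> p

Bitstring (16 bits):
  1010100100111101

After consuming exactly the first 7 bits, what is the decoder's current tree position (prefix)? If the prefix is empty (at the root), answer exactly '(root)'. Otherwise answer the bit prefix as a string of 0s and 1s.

Answer: 0

Derivation:
Bit 0: prefix='1' (no match yet)
Bit 1: prefix='10' -> emit 'a', reset
Bit 2: prefix='1' (no match yet)
Bit 3: prefix='10' -> emit 'a', reset
Bit 4: prefix='1' (no match yet)
Bit 5: prefix='10' -> emit 'a', reset
Bit 6: prefix='0' (no match yet)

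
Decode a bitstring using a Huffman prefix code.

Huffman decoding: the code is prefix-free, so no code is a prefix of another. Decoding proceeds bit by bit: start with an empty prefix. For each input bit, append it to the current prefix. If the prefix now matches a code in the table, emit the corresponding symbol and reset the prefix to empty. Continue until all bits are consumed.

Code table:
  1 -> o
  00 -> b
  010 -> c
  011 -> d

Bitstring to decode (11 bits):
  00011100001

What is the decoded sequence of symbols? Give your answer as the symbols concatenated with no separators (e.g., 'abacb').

Answer: bdobbo

Derivation:
Bit 0: prefix='0' (no match yet)
Bit 1: prefix='00' -> emit 'b', reset
Bit 2: prefix='0' (no match yet)
Bit 3: prefix='01' (no match yet)
Bit 4: prefix='011' -> emit 'd', reset
Bit 5: prefix='1' -> emit 'o', reset
Bit 6: prefix='0' (no match yet)
Bit 7: prefix='00' -> emit 'b', reset
Bit 8: prefix='0' (no match yet)
Bit 9: prefix='00' -> emit 'b', reset
Bit 10: prefix='1' -> emit 'o', reset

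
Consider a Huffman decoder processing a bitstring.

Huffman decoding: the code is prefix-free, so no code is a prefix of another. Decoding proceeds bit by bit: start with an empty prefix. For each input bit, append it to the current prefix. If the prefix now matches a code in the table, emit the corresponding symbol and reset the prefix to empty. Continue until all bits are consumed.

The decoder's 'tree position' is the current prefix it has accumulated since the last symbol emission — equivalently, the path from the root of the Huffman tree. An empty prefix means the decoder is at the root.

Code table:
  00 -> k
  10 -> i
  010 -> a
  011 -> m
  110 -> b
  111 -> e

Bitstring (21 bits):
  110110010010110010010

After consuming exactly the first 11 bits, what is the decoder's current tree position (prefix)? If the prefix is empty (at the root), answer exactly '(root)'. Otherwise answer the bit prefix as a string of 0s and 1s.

Answer: 01

Derivation:
Bit 0: prefix='1' (no match yet)
Bit 1: prefix='11' (no match yet)
Bit 2: prefix='110' -> emit 'b', reset
Bit 3: prefix='1' (no match yet)
Bit 4: prefix='11' (no match yet)
Bit 5: prefix='110' -> emit 'b', reset
Bit 6: prefix='0' (no match yet)
Bit 7: prefix='01' (no match yet)
Bit 8: prefix='010' -> emit 'a', reset
Bit 9: prefix='0' (no match yet)
Bit 10: prefix='01' (no match yet)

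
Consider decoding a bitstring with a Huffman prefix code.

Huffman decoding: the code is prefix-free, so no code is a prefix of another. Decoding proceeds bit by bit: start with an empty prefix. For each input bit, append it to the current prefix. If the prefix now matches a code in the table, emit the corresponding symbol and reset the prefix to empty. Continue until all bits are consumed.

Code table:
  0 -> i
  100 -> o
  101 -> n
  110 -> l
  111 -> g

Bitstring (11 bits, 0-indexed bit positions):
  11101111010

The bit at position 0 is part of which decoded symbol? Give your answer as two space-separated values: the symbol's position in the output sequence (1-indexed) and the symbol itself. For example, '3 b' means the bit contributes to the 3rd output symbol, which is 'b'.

Answer: 1 g

Derivation:
Bit 0: prefix='1' (no match yet)
Bit 1: prefix='11' (no match yet)
Bit 2: prefix='111' -> emit 'g', reset
Bit 3: prefix='0' -> emit 'i', reset
Bit 4: prefix='1' (no match yet)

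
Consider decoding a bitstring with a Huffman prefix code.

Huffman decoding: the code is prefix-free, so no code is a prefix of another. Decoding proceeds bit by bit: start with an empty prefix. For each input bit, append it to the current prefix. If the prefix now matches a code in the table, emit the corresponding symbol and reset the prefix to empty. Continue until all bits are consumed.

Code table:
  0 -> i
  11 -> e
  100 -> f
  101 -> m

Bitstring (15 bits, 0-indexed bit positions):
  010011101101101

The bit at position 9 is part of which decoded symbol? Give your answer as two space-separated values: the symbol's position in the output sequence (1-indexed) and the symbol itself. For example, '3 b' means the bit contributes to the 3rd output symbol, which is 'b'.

Answer: 5 m

Derivation:
Bit 0: prefix='0' -> emit 'i', reset
Bit 1: prefix='1' (no match yet)
Bit 2: prefix='10' (no match yet)
Bit 3: prefix='100' -> emit 'f', reset
Bit 4: prefix='1' (no match yet)
Bit 5: prefix='11' -> emit 'e', reset
Bit 6: prefix='1' (no match yet)
Bit 7: prefix='10' (no match yet)
Bit 8: prefix='101' -> emit 'm', reset
Bit 9: prefix='1' (no match yet)
Bit 10: prefix='10' (no match yet)
Bit 11: prefix='101' -> emit 'm', reset
Bit 12: prefix='1' (no match yet)
Bit 13: prefix='10' (no match yet)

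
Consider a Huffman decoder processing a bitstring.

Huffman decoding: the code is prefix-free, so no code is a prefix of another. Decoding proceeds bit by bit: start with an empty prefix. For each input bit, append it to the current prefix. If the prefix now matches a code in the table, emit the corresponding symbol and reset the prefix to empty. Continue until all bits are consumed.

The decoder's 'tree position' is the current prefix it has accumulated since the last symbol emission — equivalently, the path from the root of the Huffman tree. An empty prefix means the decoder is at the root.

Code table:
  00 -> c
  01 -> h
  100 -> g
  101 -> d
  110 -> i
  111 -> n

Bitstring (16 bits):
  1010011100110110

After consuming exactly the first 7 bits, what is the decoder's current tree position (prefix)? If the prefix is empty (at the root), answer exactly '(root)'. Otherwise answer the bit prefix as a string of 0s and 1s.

Bit 0: prefix='1' (no match yet)
Bit 1: prefix='10' (no match yet)
Bit 2: prefix='101' -> emit 'd', reset
Bit 3: prefix='0' (no match yet)
Bit 4: prefix='00' -> emit 'c', reset
Bit 5: prefix='1' (no match yet)
Bit 6: prefix='11' (no match yet)

Answer: 11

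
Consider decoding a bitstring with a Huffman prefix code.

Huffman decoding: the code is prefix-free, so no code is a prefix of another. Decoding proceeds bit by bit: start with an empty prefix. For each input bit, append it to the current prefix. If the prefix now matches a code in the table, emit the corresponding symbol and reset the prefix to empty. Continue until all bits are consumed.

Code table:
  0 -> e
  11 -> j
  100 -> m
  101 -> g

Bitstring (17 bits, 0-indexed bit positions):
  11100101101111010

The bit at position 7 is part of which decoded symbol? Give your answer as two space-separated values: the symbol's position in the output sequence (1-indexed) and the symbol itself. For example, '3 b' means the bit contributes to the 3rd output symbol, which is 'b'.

Bit 0: prefix='1' (no match yet)
Bit 1: prefix='11' -> emit 'j', reset
Bit 2: prefix='1' (no match yet)
Bit 3: prefix='10' (no match yet)
Bit 4: prefix='100' -> emit 'm', reset
Bit 5: prefix='1' (no match yet)
Bit 6: prefix='10' (no match yet)
Bit 7: prefix='101' -> emit 'g', reset
Bit 8: prefix='1' (no match yet)
Bit 9: prefix='10' (no match yet)
Bit 10: prefix='101' -> emit 'g', reset
Bit 11: prefix='1' (no match yet)

Answer: 3 g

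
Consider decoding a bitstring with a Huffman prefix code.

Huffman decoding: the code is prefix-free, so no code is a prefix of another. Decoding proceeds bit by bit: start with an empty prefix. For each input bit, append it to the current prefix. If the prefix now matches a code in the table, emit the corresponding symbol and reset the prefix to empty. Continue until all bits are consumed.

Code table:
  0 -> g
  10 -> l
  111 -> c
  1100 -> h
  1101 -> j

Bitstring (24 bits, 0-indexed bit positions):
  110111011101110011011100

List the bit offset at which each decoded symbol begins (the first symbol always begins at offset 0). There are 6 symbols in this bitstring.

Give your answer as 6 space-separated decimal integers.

Answer: 0 4 8 12 16 20

Derivation:
Bit 0: prefix='1' (no match yet)
Bit 1: prefix='11' (no match yet)
Bit 2: prefix='110' (no match yet)
Bit 3: prefix='1101' -> emit 'j', reset
Bit 4: prefix='1' (no match yet)
Bit 5: prefix='11' (no match yet)
Bit 6: prefix='110' (no match yet)
Bit 7: prefix='1101' -> emit 'j', reset
Bit 8: prefix='1' (no match yet)
Bit 9: prefix='11' (no match yet)
Bit 10: prefix='110' (no match yet)
Bit 11: prefix='1101' -> emit 'j', reset
Bit 12: prefix='1' (no match yet)
Bit 13: prefix='11' (no match yet)
Bit 14: prefix='110' (no match yet)
Bit 15: prefix='1100' -> emit 'h', reset
Bit 16: prefix='1' (no match yet)
Bit 17: prefix='11' (no match yet)
Bit 18: prefix='110' (no match yet)
Bit 19: prefix='1101' -> emit 'j', reset
Bit 20: prefix='1' (no match yet)
Bit 21: prefix='11' (no match yet)
Bit 22: prefix='110' (no match yet)
Bit 23: prefix='1100' -> emit 'h', reset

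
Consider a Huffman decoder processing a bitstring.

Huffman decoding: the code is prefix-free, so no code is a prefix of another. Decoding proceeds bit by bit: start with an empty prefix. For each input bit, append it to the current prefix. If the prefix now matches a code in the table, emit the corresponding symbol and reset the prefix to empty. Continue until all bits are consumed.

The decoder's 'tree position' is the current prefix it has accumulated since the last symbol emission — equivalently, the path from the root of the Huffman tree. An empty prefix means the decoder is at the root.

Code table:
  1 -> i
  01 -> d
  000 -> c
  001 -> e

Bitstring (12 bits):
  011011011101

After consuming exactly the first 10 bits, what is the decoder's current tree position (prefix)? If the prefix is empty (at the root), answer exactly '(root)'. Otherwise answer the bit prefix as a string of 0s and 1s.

Answer: (root)

Derivation:
Bit 0: prefix='0' (no match yet)
Bit 1: prefix='01' -> emit 'd', reset
Bit 2: prefix='1' -> emit 'i', reset
Bit 3: prefix='0' (no match yet)
Bit 4: prefix='01' -> emit 'd', reset
Bit 5: prefix='1' -> emit 'i', reset
Bit 6: prefix='0' (no match yet)
Bit 7: prefix='01' -> emit 'd', reset
Bit 8: prefix='1' -> emit 'i', reset
Bit 9: prefix='1' -> emit 'i', reset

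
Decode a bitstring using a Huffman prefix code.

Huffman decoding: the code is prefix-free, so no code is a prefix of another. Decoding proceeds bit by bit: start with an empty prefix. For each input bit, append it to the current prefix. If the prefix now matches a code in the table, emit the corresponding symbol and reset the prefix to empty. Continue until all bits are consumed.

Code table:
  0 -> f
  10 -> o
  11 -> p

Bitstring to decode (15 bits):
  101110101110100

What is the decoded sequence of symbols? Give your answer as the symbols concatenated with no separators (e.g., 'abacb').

Bit 0: prefix='1' (no match yet)
Bit 1: prefix='10' -> emit 'o', reset
Bit 2: prefix='1' (no match yet)
Bit 3: prefix='11' -> emit 'p', reset
Bit 4: prefix='1' (no match yet)
Bit 5: prefix='10' -> emit 'o', reset
Bit 6: prefix='1' (no match yet)
Bit 7: prefix='10' -> emit 'o', reset
Bit 8: prefix='1' (no match yet)
Bit 9: prefix='11' -> emit 'p', reset
Bit 10: prefix='1' (no match yet)
Bit 11: prefix='10' -> emit 'o', reset
Bit 12: prefix='1' (no match yet)
Bit 13: prefix='10' -> emit 'o', reset
Bit 14: prefix='0' -> emit 'f', reset

Answer: opoopoof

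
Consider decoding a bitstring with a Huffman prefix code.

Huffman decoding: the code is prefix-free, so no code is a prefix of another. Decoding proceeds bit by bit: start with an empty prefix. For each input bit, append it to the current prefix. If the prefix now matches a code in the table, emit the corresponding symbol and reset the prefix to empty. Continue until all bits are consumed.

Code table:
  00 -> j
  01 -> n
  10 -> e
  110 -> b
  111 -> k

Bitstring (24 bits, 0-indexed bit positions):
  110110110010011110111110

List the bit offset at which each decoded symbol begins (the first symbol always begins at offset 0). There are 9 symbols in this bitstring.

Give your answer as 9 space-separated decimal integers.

Bit 0: prefix='1' (no match yet)
Bit 1: prefix='11' (no match yet)
Bit 2: prefix='110' -> emit 'b', reset
Bit 3: prefix='1' (no match yet)
Bit 4: prefix='11' (no match yet)
Bit 5: prefix='110' -> emit 'b', reset
Bit 6: prefix='1' (no match yet)
Bit 7: prefix='11' (no match yet)
Bit 8: prefix='110' -> emit 'b', reset
Bit 9: prefix='0' (no match yet)
Bit 10: prefix='01' -> emit 'n', reset
Bit 11: prefix='0' (no match yet)
Bit 12: prefix='00' -> emit 'j', reset
Bit 13: prefix='1' (no match yet)
Bit 14: prefix='11' (no match yet)
Bit 15: prefix='111' -> emit 'k', reset
Bit 16: prefix='1' (no match yet)
Bit 17: prefix='10' -> emit 'e', reset
Bit 18: prefix='1' (no match yet)
Bit 19: prefix='11' (no match yet)
Bit 20: prefix='111' -> emit 'k', reset
Bit 21: prefix='1' (no match yet)
Bit 22: prefix='11' (no match yet)
Bit 23: prefix='110' -> emit 'b', reset

Answer: 0 3 6 9 11 13 16 18 21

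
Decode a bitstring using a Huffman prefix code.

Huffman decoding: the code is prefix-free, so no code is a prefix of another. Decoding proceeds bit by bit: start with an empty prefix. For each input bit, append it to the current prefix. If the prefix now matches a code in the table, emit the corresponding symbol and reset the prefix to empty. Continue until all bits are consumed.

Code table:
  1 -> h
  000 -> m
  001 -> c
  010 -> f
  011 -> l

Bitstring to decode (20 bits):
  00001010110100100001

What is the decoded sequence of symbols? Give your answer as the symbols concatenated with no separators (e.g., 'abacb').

Answer: mfhlffmh

Derivation:
Bit 0: prefix='0' (no match yet)
Bit 1: prefix='00' (no match yet)
Bit 2: prefix='000' -> emit 'm', reset
Bit 3: prefix='0' (no match yet)
Bit 4: prefix='01' (no match yet)
Bit 5: prefix='010' -> emit 'f', reset
Bit 6: prefix='1' -> emit 'h', reset
Bit 7: prefix='0' (no match yet)
Bit 8: prefix='01' (no match yet)
Bit 9: prefix='011' -> emit 'l', reset
Bit 10: prefix='0' (no match yet)
Bit 11: prefix='01' (no match yet)
Bit 12: prefix='010' -> emit 'f', reset
Bit 13: prefix='0' (no match yet)
Bit 14: prefix='01' (no match yet)
Bit 15: prefix='010' -> emit 'f', reset
Bit 16: prefix='0' (no match yet)
Bit 17: prefix='00' (no match yet)
Bit 18: prefix='000' -> emit 'm', reset
Bit 19: prefix='1' -> emit 'h', reset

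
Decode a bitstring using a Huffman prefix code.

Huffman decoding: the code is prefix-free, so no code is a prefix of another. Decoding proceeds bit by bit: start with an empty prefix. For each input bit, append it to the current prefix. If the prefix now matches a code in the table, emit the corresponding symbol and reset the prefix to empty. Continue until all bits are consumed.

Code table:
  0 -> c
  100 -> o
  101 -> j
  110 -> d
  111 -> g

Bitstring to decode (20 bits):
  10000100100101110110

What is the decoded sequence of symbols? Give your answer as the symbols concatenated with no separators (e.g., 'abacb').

Answer: occoojdd

Derivation:
Bit 0: prefix='1' (no match yet)
Bit 1: prefix='10' (no match yet)
Bit 2: prefix='100' -> emit 'o', reset
Bit 3: prefix='0' -> emit 'c', reset
Bit 4: prefix='0' -> emit 'c', reset
Bit 5: prefix='1' (no match yet)
Bit 6: prefix='10' (no match yet)
Bit 7: prefix='100' -> emit 'o', reset
Bit 8: prefix='1' (no match yet)
Bit 9: prefix='10' (no match yet)
Bit 10: prefix='100' -> emit 'o', reset
Bit 11: prefix='1' (no match yet)
Bit 12: prefix='10' (no match yet)
Bit 13: prefix='101' -> emit 'j', reset
Bit 14: prefix='1' (no match yet)
Bit 15: prefix='11' (no match yet)
Bit 16: prefix='110' -> emit 'd', reset
Bit 17: prefix='1' (no match yet)
Bit 18: prefix='11' (no match yet)
Bit 19: prefix='110' -> emit 'd', reset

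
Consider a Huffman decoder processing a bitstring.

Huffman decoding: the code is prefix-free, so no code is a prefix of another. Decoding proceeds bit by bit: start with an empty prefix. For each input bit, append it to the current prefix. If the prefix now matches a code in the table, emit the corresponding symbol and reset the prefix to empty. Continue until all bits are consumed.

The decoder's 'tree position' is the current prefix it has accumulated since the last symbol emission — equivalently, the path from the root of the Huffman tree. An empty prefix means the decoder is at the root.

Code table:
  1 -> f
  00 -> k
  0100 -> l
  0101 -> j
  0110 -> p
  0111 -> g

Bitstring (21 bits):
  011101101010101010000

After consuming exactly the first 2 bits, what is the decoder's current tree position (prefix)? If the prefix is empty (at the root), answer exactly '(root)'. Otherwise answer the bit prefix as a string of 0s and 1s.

Bit 0: prefix='0' (no match yet)
Bit 1: prefix='01' (no match yet)

Answer: 01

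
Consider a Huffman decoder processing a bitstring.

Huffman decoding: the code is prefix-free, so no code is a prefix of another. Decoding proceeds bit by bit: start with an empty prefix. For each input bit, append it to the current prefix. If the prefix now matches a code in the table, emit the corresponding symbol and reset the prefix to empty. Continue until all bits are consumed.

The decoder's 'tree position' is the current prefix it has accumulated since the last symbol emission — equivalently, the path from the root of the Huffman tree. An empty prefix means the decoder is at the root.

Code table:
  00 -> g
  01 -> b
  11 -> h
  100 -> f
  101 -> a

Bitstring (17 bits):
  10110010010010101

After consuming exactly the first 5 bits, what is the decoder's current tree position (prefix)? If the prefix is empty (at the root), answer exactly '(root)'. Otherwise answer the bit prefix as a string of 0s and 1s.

Bit 0: prefix='1' (no match yet)
Bit 1: prefix='10' (no match yet)
Bit 2: prefix='101' -> emit 'a', reset
Bit 3: prefix='1' (no match yet)
Bit 4: prefix='10' (no match yet)

Answer: 10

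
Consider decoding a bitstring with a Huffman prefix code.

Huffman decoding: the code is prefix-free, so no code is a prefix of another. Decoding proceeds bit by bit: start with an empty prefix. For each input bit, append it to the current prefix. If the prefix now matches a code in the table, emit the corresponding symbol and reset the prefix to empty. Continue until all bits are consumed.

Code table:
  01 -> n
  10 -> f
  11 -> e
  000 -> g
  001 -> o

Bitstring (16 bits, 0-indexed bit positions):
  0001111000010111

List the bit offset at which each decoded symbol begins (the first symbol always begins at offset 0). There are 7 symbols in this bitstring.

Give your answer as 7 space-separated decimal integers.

Bit 0: prefix='0' (no match yet)
Bit 1: prefix='00' (no match yet)
Bit 2: prefix='000' -> emit 'g', reset
Bit 3: prefix='1' (no match yet)
Bit 4: prefix='11' -> emit 'e', reset
Bit 5: prefix='1' (no match yet)
Bit 6: prefix='11' -> emit 'e', reset
Bit 7: prefix='0' (no match yet)
Bit 8: prefix='00' (no match yet)
Bit 9: prefix='000' -> emit 'g', reset
Bit 10: prefix='0' (no match yet)
Bit 11: prefix='01' -> emit 'n', reset
Bit 12: prefix='0' (no match yet)
Bit 13: prefix='01' -> emit 'n', reset
Bit 14: prefix='1' (no match yet)
Bit 15: prefix='11' -> emit 'e', reset

Answer: 0 3 5 7 10 12 14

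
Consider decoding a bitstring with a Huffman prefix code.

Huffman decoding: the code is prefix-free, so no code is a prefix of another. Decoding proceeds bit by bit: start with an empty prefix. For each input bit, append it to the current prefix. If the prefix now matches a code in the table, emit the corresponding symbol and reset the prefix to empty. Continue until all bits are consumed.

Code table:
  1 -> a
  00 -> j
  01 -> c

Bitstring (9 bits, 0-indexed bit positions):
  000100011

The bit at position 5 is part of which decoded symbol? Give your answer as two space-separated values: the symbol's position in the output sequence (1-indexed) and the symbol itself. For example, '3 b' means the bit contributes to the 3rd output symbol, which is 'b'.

Answer: 3 j

Derivation:
Bit 0: prefix='0' (no match yet)
Bit 1: prefix='00' -> emit 'j', reset
Bit 2: prefix='0' (no match yet)
Bit 3: prefix='01' -> emit 'c', reset
Bit 4: prefix='0' (no match yet)
Bit 5: prefix='00' -> emit 'j', reset
Bit 6: prefix='0' (no match yet)
Bit 7: prefix='01' -> emit 'c', reset
Bit 8: prefix='1' -> emit 'a', reset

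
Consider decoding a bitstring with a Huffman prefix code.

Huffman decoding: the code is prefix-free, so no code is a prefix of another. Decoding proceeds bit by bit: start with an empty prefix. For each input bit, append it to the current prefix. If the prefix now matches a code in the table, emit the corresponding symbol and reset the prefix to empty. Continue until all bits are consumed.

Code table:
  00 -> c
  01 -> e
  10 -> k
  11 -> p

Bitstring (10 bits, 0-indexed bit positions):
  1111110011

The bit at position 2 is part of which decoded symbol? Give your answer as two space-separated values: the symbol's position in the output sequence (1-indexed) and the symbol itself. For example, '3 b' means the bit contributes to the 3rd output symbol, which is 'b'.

Answer: 2 p

Derivation:
Bit 0: prefix='1' (no match yet)
Bit 1: prefix='11' -> emit 'p', reset
Bit 2: prefix='1' (no match yet)
Bit 3: prefix='11' -> emit 'p', reset
Bit 4: prefix='1' (no match yet)
Bit 5: prefix='11' -> emit 'p', reset
Bit 6: prefix='0' (no match yet)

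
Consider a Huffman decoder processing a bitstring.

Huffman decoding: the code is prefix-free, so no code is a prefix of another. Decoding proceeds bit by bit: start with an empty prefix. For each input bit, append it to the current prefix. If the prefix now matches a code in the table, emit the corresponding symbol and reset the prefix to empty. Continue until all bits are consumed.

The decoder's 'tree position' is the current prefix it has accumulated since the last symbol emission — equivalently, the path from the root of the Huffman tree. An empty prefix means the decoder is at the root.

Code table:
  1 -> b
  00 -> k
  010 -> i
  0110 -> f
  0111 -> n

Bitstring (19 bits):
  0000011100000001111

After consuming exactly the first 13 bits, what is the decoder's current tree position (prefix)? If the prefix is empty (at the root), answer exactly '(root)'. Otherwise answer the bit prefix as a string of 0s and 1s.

Answer: 0

Derivation:
Bit 0: prefix='0' (no match yet)
Bit 1: prefix='00' -> emit 'k', reset
Bit 2: prefix='0' (no match yet)
Bit 3: prefix='00' -> emit 'k', reset
Bit 4: prefix='0' (no match yet)
Bit 5: prefix='01' (no match yet)
Bit 6: prefix='011' (no match yet)
Bit 7: prefix='0111' -> emit 'n', reset
Bit 8: prefix='0' (no match yet)
Bit 9: prefix='00' -> emit 'k', reset
Bit 10: prefix='0' (no match yet)
Bit 11: prefix='00' -> emit 'k', reset
Bit 12: prefix='0' (no match yet)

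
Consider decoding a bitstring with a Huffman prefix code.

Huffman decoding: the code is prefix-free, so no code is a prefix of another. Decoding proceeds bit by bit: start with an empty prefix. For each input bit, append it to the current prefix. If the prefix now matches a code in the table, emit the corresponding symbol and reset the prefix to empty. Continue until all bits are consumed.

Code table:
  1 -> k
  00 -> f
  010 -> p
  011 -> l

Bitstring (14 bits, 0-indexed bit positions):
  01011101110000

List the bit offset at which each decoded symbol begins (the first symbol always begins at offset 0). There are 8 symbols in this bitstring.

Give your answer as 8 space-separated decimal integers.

Answer: 0 3 4 5 6 9 10 12

Derivation:
Bit 0: prefix='0' (no match yet)
Bit 1: prefix='01' (no match yet)
Bit 2: prefix='010' -> emit 'p', reset
Bit 3: prefix='1' -> emit 'k', reset
Bit 4: prefix='1' -> emit 'k', reset
Bit 5: prefix='1' -> emit 'k', reset
Bit 6: prefix='0' (no match yet)
Bit 7: prefix='01' (no match yet)
Bit 8: prefix='011' -> emit 'l', reset
Bit 9: prefix='1' -> emit 'k', reset
Bit 10: prefix='0' (no match yet)
Bit 11: prefix='00' -> emit 'f', reset
Bit 12: prefix='0' (no match yet)
Bit 13: prefix='00' -> emit 'f', reset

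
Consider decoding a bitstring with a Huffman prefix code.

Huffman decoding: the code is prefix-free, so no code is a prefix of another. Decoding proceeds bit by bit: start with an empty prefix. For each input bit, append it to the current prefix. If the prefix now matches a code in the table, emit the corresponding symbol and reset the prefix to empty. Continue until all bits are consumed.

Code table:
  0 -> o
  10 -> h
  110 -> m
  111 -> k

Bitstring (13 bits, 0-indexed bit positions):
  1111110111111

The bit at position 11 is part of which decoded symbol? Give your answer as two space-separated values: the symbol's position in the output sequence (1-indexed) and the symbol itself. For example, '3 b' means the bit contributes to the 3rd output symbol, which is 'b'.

Bit 0: prefix='1' (no match yet)
Bit 1: prefix='11' (no match yet)
Bit 2: prefix='111' -> emit 'k', reset
Bit 3: prefix='1' (no match yet)
Bit 4: prefix='11' (no match yet)
Bit 5: prefix='111' -> emit 'k', reset
Bit 6: prefix='0' -> emit 'o', reset
Bit 7: prefix='1' (no match yet)
Bit 8: prefix='11' (no match yet)
Bit 9: prefix='111' -> emit 'k', reset
Bit 10: prefix='1' (no match yet)
Bit 11: prefix='11' (no match yet)
Bit 12: prefix='111' -> emit 'k', reset

Answer: 5 k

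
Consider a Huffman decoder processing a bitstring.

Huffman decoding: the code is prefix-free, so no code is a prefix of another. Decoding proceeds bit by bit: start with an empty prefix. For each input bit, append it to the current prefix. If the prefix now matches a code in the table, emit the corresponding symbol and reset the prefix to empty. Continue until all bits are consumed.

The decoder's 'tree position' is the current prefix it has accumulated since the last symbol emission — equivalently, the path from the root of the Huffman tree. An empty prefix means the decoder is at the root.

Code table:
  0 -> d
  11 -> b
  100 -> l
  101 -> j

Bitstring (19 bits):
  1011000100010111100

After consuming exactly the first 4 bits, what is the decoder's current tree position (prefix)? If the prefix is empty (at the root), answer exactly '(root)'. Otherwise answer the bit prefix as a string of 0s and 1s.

Bit 0: prefix='1' (no match yet)
Bit 1: prefix='10' (no match yet)
Bit 2: prefix='101' -> emit 'j', reset
Bit 3: prefix='1' (no match yet)

Answer: 1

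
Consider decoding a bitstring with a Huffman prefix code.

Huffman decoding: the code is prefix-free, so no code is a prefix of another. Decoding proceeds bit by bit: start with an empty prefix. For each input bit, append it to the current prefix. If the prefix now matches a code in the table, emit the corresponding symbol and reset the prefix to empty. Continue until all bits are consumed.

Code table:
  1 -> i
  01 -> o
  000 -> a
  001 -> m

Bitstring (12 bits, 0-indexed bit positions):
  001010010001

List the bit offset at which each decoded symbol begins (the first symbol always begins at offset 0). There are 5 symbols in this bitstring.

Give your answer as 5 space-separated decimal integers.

Answer: 0 3 5 8 11

Derivation:
Bit 0: prefix='0' (no match yet)
Bit 1: prefix='00' (no match yet)
Bit 2: prefix='001' -> emit 'm', reset
Bit 3: prefix='0' (no match yet)
Bit 4: prefix='01' -> emit 'o', reset
Bit 5: prefix='0' (no match yet)
Bit 6: prefix='00' (no match yet)
Bit 7: prefix='001' -> emit 'm', reset
Bit 8: prefix='0' (no match yet)
Bit 9: prefix='00' (no match yet)
Bit 10: prefix='000' -> emit 'a', reset
Bit 11: prefix='1' -> emit 'i', reset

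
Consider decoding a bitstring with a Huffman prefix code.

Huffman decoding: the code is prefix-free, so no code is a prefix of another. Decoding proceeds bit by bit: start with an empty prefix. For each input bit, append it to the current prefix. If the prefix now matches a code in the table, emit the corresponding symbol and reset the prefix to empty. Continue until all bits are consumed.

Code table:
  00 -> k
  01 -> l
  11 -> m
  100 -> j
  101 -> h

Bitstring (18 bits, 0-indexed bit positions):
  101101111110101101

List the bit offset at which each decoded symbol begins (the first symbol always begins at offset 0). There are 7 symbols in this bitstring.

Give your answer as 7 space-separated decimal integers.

Answer: 0 3 6 8 10 13 15

Derivation:
Bit 0: prefix='1' (no match yet)
Bit 1: prefix='10' (no match yet)
Bit 2: prefix='101' -> emit 'h', reset
Bit 3: prefix='1' (no match yet)
Bit 4: prefix='10' (no match yet)
Bit 5: prefix='101' -> emit 'h', reset
Bit 6: prefix='1' (no match yet)
Bit 7: prefix='11' -> emit 'm', reset
Bit 8: prefix='1' (no match yet)
Bit 9: prefix='11' -> emit 'm', reset
Bit 10: prefix='1' (no match yet)
Bit 11: prefix='10' (no match yet)
Bit 12: prefix='101' -> emit 'h', reset
Bit 13: prefix='0' (no match yet)
Bit 14: prefix='01' -> emit 'l', reset
Bit 15: prefix='1' (no match yet)
Bit 16: prefix='10' (no match yet)
Bit 17: prefix='101' -> emit 'h', reset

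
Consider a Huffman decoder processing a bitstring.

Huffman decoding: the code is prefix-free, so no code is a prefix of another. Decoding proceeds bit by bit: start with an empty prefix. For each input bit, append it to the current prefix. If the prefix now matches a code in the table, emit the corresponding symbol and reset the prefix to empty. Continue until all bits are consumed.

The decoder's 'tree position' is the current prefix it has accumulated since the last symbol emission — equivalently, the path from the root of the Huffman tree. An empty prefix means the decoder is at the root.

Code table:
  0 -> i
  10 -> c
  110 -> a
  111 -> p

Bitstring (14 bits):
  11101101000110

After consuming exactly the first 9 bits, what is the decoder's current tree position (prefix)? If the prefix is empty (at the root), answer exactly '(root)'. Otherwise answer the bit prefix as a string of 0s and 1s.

Bit 0: prefix='1' (no match yet)
Bit 1: prefix='11' (no match yet)
Bit 2: prefix='111' -> emit 'p', reset
Bit 3: prefix='0' -> emit 'i', reset
Bit 4: prefix='1' (no match yet)
Bit 5: prefix='11' (no match yet)
Bit 6: prefix='110' -> emit 'a', reset
Bit 7: prefix='1' (no match yet)
Bit 8: prefix='10' -> emit 'c', reset

Answer: (root)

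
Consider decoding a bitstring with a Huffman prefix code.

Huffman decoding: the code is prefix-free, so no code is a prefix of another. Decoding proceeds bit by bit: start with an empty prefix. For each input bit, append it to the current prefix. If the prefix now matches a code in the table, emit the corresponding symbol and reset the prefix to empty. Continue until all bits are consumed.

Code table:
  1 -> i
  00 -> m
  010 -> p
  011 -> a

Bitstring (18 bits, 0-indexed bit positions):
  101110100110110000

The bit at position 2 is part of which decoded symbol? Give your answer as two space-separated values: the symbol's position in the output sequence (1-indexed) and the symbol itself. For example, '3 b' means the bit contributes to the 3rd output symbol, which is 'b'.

Answer: 2 a

Derivation:
Bit 0: prefix='1' -> emit 'i', reset
Bit 1: prefix='0' (no match yet)
Bit 2: prefix='01' (no match yet)
Bit 3: prefix='011' -> emit 'a', reset
Bit 4: prefix='1' -> emit 'i', reset
Bit 5: prefix='0' (no match yet)
Bit 6: prefix='01' (no match yet)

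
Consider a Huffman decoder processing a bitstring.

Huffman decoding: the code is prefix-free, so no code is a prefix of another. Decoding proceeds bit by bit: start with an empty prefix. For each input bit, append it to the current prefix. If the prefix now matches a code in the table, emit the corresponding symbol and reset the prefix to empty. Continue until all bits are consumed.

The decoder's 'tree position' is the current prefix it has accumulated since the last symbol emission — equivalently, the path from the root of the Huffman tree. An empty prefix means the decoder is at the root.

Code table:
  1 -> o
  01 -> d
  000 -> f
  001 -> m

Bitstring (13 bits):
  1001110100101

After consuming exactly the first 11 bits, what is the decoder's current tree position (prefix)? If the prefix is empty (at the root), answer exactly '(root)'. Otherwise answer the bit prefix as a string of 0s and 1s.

Bit 0: prefix='1' -> emit 'o', reset
Bit 1: prefix='0' (no match yet)
Bit 2: prefix='00' (no match yet)
Bit 3: prefix='001' -> emit 'm', reset
Bit 4: prefix='1' -> emit 'o', reset
Bit 5: prefix='1' -> emit 'o', reset
Bit 6: prefix='0' (no match yet)
Bit 7: prefix='01' -> emit 'd', reset
Bit 8: prefix='0' (no match yet)
Bit 9: prefix='00' (no match yet)
Bit 10: prefix='001' -> emit 'm', reset

Answer: (root)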